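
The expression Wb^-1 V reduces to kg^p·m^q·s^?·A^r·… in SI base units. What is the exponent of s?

-1

Wb = kg·m²·s⁻²·A⁻¹.
So Wb⁻¹ = kg⁻¹·m⁻²·s²·A.
V = kg·m²·s⁻³·A⁻¹.
Combining: Wb⁻¹·V = (kg⁻¹·m⁻²·s²·A) · (kg·m²·s⁻³·A⁻¹) = s⁻¹.
The exponent of s is -1.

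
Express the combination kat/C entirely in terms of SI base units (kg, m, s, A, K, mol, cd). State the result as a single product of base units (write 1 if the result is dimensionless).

s⁻²·A⁻¹·mol

C = A·s = s·A (charge = current × time).
So C⁻¹ = s⁻¹·A⁻¹.
kat = mol/s = s⁻¹·mol (catalytic activity).
Combining: C⁻¹·kat = (s⁻¹·A⁻¹) · (s⁻¹·mol) = s⁻²·A⁻¹·mol.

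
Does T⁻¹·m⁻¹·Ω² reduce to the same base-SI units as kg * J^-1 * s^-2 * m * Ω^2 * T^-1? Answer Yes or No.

Yes

Left side:
  T = Wb/m² (flux density = flux per area),
      = kg·s⁻²·A⁻¹.
  So T⁻¹ = kg⁻¹·s²·A.
  Ω = V/A (resistance = voltage per current),
      = kg·m²·s⁻³·A⁻².
  So Ω² = kg²·m⁴·s⁻⁶·A⁻⁴.
  Combining: T⁻¹·m⁻¹·Ω² = (kg⁻¹·s²·A) · m⁻¹ · (kg²·m⁴·s⁻⁶·A⁻⁴) = kg·m³·s⁻⁴·A⁻³.
Right side:
  J = N·m (work = force × distance),
      = kg·m²·s⁻².
  So J⁻¹ = kg⁻¹·m⁻²·s².
  Ω = V/A (resistance = voltage per current),
      = kg·m²·s⁻³·A⁻².
  So Ω² = kg²·m⁴·s⁻⁶·A⁻⁴.
  T = Wb/m² (flux density = flux per area),
      = kg·s⁻²·A⁻¹.
  So T⁻¹ = kg⁻¹·s²·A.
  Combining: kg·J⁻¹·s⁻²·m·Ω²·T⁻¹ = kg · (kg⁻¹·m⁻²·s²) · s⁻² · m · (kg²·m⁴·s⁻⁶·A⁻⁴) · (kg⁻¹·s²·A) = kg·m³·s⁻⁴·A⁻³.
Both reduce to kg·m³·s⁻⁴·A⁻³.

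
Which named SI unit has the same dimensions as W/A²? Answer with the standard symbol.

W = J/s (power = energy per time),
    = kg·m²·s⁻³.
Combining: W·A⁻² = (kg·m²·s⁻³) · A⁻² = kg·m²·s⁻³·A⁻².
kg·m²·s⁻³·A⁻² is the base-SI form of the ohm.

Ω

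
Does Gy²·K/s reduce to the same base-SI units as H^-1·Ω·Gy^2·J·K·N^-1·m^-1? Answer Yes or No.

Left side:
  Gy = m²·s⁻².
  So Gy² = m⁴·s⁻⁴.
  Combining: Gy²·s⁻¹·K = (m⁴·s⁻⁴) · s⁻¹ · K = m⁴·s⁻⁵·K.
Right side:
  H = kg·m²·s⁻²·A⁻².
  So H⁻¹ = kg⁻¹·m⁻²·s²·A².
  Ω = kg·m²·s⁻³·A⁻².
  Gy = m²·s⁻².
  So Gy² = m⁴·s⁻⁴.
  J = kg·m²·s⁻².
  N = kg·m·s⁻².
  So N⁻¹ = kg⁻¹·m⁻¹·s².
  Combining: H⁻¹·Ω·Gy²·J·K·N⁻¹·m⁻¹ = (kg⁻¹·m⁻²·s²·A²) · (kg·m²·s⁻³·A⁻²) · (m⁴·s⁻⁴) · (kg·m²·s⁻²) · K · (kg⁻¹·m⁻¹·s²) · m⁻¹ = m⁴·s⁻⁵·K.
Both reduce to m⁴·s⁻⁵·K.

Yes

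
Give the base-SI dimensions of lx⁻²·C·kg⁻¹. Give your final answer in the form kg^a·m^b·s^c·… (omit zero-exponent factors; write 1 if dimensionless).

kg⁻¹·m⁴·s·A·cd⁻²

lx = lm/m² (illuminance = luminous flux per area),
    = m⁻²·cd.
So lx⁻² = m⁴·cd⁻².
C = A·s = s·A (charge = current × time).
Combining: lx⁻²·C·kg⁻¹ = (m⁴·cd⁻²) · (s·A) · kg⁻¹ = kg⁻¹·m⁴·s·A·cd⁻².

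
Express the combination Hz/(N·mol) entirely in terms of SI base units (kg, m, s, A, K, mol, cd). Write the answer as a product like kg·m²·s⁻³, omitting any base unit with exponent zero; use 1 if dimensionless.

kg⁻¹·m⁻¹·s·mol⁻¹

Hz = s⁻¹.
N = kg·m·s⁻².
So N⁻¹ = kg⁻¹·m⁻¹·s².
Combining: Hz·N⁻¹·mol⁻¹ = s⁻¹ · (kg⁻¹·m⁻¹·s²) · mol⁻¹ = kg⁻¹·m⁻¹·s·mol⁻¹.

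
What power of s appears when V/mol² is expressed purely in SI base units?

V = W/A (potential = power per current),
    = kg·m²·s⁻³·A⁻¹.
Combining: mol⁻²·V = mol⁻² · (kg·m²·s⁻³·A⁻¹) = kg·m²·s⁻³·A⁻¹·mol⁻².
The exponent of s is -3.

-3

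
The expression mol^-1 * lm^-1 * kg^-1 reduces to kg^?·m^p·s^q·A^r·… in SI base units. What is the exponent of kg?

-1

lm = cd·sr = cd (luminous flux; sr is dimensionless).
So lm⁻¹ = cd⁻¹.
Combining: mol⁻¹·lm⁻¹·kg⁻¹ = mol⁻¹ · cd⁻¹ · kg⁻¹ = kg⁻¹·mol⁻¹·cd⁻¹.
The exponent of kg is -1.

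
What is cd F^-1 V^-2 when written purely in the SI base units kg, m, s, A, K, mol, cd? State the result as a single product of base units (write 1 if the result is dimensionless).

F = kg⁻¹·m⁻²·s⁴·A².
So F⁻¹ = kg·m²·s⁻⁴·A⁻².
V = kg·m²·s⁻³·A⁻¹.
So V⁻² = kg⁻²·m⁻⁴·s⁶·A².
Combining: cd·F⁻¹·V⁻² = cd · (kg·m²·s⁻⁴·A⁻²) · (kg⁻²·m⁻⁴·s⁶·A²) = kg⁻¹·m⁻²·s²·cd.

kg⁻¹·m⁻²·s²·cd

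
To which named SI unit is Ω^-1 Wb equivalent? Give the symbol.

C

Ω = kg·m²·s⁻³·A⁻².
So Ω⁻¹ = kg⁻¹·m⁻²·s³·A².
Wb = kg·m²·s⁻²·A⁻¹.
Combining: Ω⁻¹·Wb = (kg⁻¹·m⁻²·s³·A²) · (kg·m²·s⁻²·A⁻¹) = s·A.
s·A is the base-SI form of the coulomb.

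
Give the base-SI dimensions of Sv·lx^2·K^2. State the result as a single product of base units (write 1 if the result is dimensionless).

Sv = J/kg (equivalent dose = energy per mass),
    = m²·s⁻².
lx = lm/m² (illuminance = luminous flux per area),
    = m⁻²·cd.
So lx² = m⁻⁴·cd².
Combining: Sv·lx²·K² = (m²·s⁻²) · (m⁻⁴·cd²) · K² = m⁻²·s⁻²·K²·cd².

m⁻²·s⁻²·K²·cd²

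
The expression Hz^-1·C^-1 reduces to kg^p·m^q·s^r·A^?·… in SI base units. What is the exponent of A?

-1

Hz = s⁻¹.
So Hz⁻¹ = s.
C = s·A.
So C⁻¹ = s⁻¹·A⁻¹.
Combining: Hz⁻¹·C⁻¹ = s · (s⁻¹·A⁻¹) = A⁻¹.
The exponent of A is -1.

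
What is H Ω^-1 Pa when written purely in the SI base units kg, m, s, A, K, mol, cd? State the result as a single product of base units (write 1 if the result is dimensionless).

kg·m⁻¹·s⁻¹

H = Wb/A (inductance = flux per current),
    = kg·m²·s⁻²·A⁻².
Ω = V/A (resistance = voltage per current),
    = kg·m²·s⁻³·A⁻².
So Ω⁻¹ = kg⁻¹·m⁻²·s³·A².
Pa = N/m² (pressure = force per area),
    = kg·m⁻¹·s⁻².
Combining: H·Ω⁻¹·Pa = (kg·m²·s⁻²·A⁻²) · (kg⁻¹·m⁻²·s³·A²) · (kg·m⁻¹·s⁻²) = kg·m⁻¹·s⁻¹.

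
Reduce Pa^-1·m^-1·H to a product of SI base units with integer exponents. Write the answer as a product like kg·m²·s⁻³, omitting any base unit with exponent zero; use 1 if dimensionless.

m²·A⁻²

Pa = N/m² (pressure = force per area),
    = kg·m⁻¹·s⁻².
So Pa⁻¹ = kg⁻¹·m·s².
H = Wb/A (inductance = flux per current),
    = kg·m²·s⁻²·A⁻².
Combining: Pa⁻¹·m⁻¹·H = (kg⁻¹·m·s²) · m⁻¹ · (kg·m²·s⁻²·A⁻²) = m²·A⁻².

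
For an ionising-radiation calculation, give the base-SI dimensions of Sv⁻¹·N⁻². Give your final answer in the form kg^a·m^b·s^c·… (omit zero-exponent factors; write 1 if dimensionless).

kg⁻²·m⁻⁴·s⁶

Sv = m²·s⁻².
So Sv⁻¹ = m⁻²·s².
N = kg·m·s⁻².
So N⁻² = kg⁻²·m⁻²·s⁴.
Combining: Sv⁻¹·N⁻² = (m⁻²·s²) · (kg⁻²·m⁻²·s⁴) = kg⁻²·m⁻⁴·s⁶.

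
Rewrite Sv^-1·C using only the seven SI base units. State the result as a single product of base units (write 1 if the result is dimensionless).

m⁻²·s³·A

Sv = m²·s⁻².
So Sv⁻¹ = m⁻²·s².
C = s·A.
Combining: Sv⁻¹·C = (m⁻²·s²) · (s·A) = m⁻²·s³·A.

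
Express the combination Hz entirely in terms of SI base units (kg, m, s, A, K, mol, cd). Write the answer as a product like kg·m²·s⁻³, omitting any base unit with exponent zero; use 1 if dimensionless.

Hz = 1/s = s⁻¹ (frequency is cycles per second).

s⁻¹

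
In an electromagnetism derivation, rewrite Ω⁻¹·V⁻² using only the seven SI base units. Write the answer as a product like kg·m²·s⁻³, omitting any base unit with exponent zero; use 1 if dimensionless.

kg⁻³·m⁻⁶·s⁹·A⁴

Ω = kg·m²·s⁻³·A⁻².
So Ω⁻¹ = kg⁻¹·m⁻²·s³·A².
V = kg·m²·s⁻³·A⁻¹.
So V⁻² = kg⁻²·m⁻⁴·s⁶·A².
Combining: Ω⁻¹·V⁻² = (kg⁻¹·m⁻²·s³·A²) · (kg⁻²·m⁻⁴·s⁶·A²) = kg⁻³·m⁻⁶·s⁹·A⁴.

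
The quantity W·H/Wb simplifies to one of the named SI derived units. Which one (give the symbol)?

V

Wb = kg·m²·s⁻²·A⁻¹.
So Wb⁻¹ = kg⁻¹·m⁻²·s²·A.
W = kg·m²·s⁻³.
H = kg·m²·s⁻²·A⁻².
Combining: Wb⁻¹·W·H = (kg⁻¹·m⁻²·s²·A) · (kg·m²·s⁻³) · (kg·m²·s⁻²·A⁻²) = kg·m²·s⁻³·A⁻¹.
kg·m²·s⁻³·A⁻¹ is the base-SI form of the volt.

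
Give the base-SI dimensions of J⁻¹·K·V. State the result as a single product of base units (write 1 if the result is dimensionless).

J = N·m (work = force × distance),
    = kg·m²·s⁻².
So J⁻¹ = kg⁻¹·m⁻²·s².
V = W/A (potential = power per current),
    = kg·m²·s⁻³·A⁻¹.
Combining: J⁻¹·K·V = (kg⁻¹·m⁻²·s²) · K · (kg·m²·s⁻³·A⁻¹) = s⁻¹·A⁻¹·K.

s⁻¹·A⁻¹·K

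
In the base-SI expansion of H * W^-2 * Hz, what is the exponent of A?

-2

H = kg·m²·s⁻²·A⁻².
W = kg·m²·s⁻³.
So W⁻² = kg⁻²·m⁻⁴·s⁶.
Hz = s⁻¹.
Combining: H·W⁻²·Hz = (kg·m²·s⁻²·A⁻²) · (kg⁻²·m⁻⁴·s⁶) · s⁻¹ = kg⁻¹·m⁻²·s³·A⁻².
The exponent of A is -2.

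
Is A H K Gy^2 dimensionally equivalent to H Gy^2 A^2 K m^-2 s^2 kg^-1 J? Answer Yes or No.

No

Left side:
  H = kg·m²·s⁻²·A⁻².
  Gy = m²·s⁻².
  So Gy² = m⁴·s⁻⁴.
  Combining: A·H·K·Gy² = A · (kg·m²·s⁻²·A⁻²) · K · (m⁴·s⁻⁴) = kg·m⁶·s⁻⁶·A⁻¹·K.
Right side:
  H = kg·m²·s⁻²·A⁻².
  Gy = m²·s⁻².
  So Gy² = m⁴·s⁻⁴.
  J = kg·m²·s⁻².
  Combining: H·Gy²·A²·K·m⁻²·s²·kg⁻¹·J = (kg·m²·s⁻²·A⁻²) · (m⁴·s⁻⁴) · A² · K · m⁻² · s² · kg⁻¹ · (kg·m²·s⁻²) = kg·m⁶·s⁻⁶·K.
Left is kg·m⁶·s⁻⁶·A⁻¹·K; right is kg·m⁶·s⁻⁶·K — different.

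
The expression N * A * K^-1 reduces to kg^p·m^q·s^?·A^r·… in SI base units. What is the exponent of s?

-2

N = kg·m/s² = kg·m·s⁻² (force = mass × acceleration).
Combining: N·A·K⁻¹ = (kg·m·s⁻²) · A · K⁻¹ = kg·m·s⁻²·A·K⁻¹.
The exponent of s is -2.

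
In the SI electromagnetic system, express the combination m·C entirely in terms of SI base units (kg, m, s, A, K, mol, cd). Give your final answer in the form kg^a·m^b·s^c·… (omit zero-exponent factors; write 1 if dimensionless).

C = s·A.
Combining: m·C = m · (s·A) = m·s·A.

m·s·A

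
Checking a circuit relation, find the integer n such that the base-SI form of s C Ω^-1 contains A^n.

3

C = s·A.
Ω = kg·m²·s⁻³·A⁻².
So Ω⁻¹ = kg⁻¹·m⁻²·s³·A².
Combining: s·C·Ω⁻¹ = s · (s·A) · (kg⁻¹·m⁻²·s³·A²) = kg⁻¹·m⁻²·s⁵·A³.
The exponent of A is 3.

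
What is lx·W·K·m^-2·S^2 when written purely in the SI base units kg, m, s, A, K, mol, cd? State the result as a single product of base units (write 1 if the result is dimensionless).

lx = m⁻²·cd.
W = kg·m²·s⁻³.
S = kg⁻¹·m⁻²·s³·A².
So S² = kg⁻²·m⁻⁴·s⁶·A⁴.
Combining: lx·W·K·m⁻²·S² = (m⁻²·cd) · (kg·m²·s⁻³) · K · m⁻² · (kg⁻²·m⁻⁴·s⁶·A⁴) = kg⁻¹·m⁻⁶·s³·A⁴·K·cd.

kg⁻¹·m⁻⁶·s³·A⁴·K·cd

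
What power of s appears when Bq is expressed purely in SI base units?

-1

Bq = s⁻¹.
The exponent of s is -1.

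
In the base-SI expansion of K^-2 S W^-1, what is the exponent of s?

6

S = kg⁻¹·m⁻²·s³·A².
W = kg·m²·s⁻³.
So W⁻¹ = kg⁻¹·m⁻²·s³.
Combining: K⁻²·S·W⁻¹ = K⁻² · (kg⁻¹·m⁻²·s³·A²) · (kg⁻¹·m⁻²·s³) = kg⁻²·m⁻⁴·s⁶·A²·K⁻².
The exponent of s is 6.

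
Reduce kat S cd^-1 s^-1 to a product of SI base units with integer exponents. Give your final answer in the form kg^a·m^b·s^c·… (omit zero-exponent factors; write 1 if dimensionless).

kat = s⁻¹·mol.
S = kg⁻¹·m⁻²·s³·A².
Combining: kat·S·cd⁻¹·s⁻¹ = (s⁻¹·mol) · (kg⁻¹·m⁻²·s³·A²) · cd⁻¹ · s⁻¹ = kg⁻¹·m⁻²·s·A²·mol·cd⁻¹.

kg⁻¹·m⁻²·s·A²·mol·cd⁻¹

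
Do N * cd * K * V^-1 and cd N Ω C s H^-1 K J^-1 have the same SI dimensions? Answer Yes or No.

Yes

Left side:
  N = kg·m·s⁻².
  V = kg·m²·s⁻³·A⁻¹.
  So V⁻¹ = kg⁻¹·m⁻²·s³·A.
  Combining: N·cd·K·V⁻¹ = (kg·m·s⁻²) · cd · K · (kg⁻¹·m⁻²·s³·A) = m⁻¹·s·A·K·cd.
Right side:
  N = kg·m/s² = kg·m·s⁻² (force = mass × acceleration).
  Ω = V/A (resistance = voltage per current),
      = kg·m²·s⁻³·A⁻².
  C = A·s = s·A (charge = current × time).
  H = Wb/A (inductance = flux per current),
      = kg·m²·s⁻²·A⁻².
  So H⁻¹ = kg⁻¹·m⁻²·s²·A².
  J = N·m (work = force × distance),
      = kg·m²·s⁻².
  So J⁻¹ = kg⁻¹·m⁻²·s².
  Combining: cd·N·Ω·C·s·H⁻¹·K·J⁻¹ = cd · (kg·m·s⁻²) · (kg·m²·s⁻³·A⁻²) · (s·A) · s · (kg⁻¹·m⁻²·s²·A²) · K · (kg⁻¹·m⁻²·s²) = m⁻¹·s·A·K·cd.
Both reduce to m⁻¹·s·A·K·cd.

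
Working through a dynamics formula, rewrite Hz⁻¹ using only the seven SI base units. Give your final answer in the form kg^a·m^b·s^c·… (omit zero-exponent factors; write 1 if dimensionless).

Hz = s⁻¹.
So Hz⁻¹ = s.

s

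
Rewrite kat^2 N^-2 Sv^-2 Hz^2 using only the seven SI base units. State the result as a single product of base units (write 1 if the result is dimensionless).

kg⁻²·m⁻⁶·s⁴·mol²

kat = mol/s = s⁻¹·mol (catalytic activity).
So kat² = s⁻²·mol².
N = kg·m/s² = kg·m·s⁻² (force = mass × acceleration).
So N⁻² = kg⁻²·m⁻²·s⁴.
Sv = J/kg (equivalent dose = energy per mass),
    = m²·s⁻².
So Sv⁻² = m⁻⁴·s⁴.
Hz = 1/s = s⁻¹ (frequency is cycles per second).
So Hz² = s⁻².
Combining: kat²·N⁻²·Sv⁻²·Hz² = (s⁻²·mol²) · (kg⁻²·m⁻²·s⁴) · (m⁻⁴·s⁴) · s⁻² = kg⁻²·m⁻⁶·s⁴·mol².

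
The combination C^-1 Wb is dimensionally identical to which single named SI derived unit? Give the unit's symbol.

Ω

C = A·s = s·A (charge = current × time).
So C⁻¹ = s⁻¹·A⁻¹.
Wb = V·s (flux: a volt is a weber per second),
    = kg·m²·s⁻²·A⁻¹.
Combining: C⁻¹·Wb = (s⁻¹·A⁻¹) · (kg·m²·s⁻²·A⁻¹) = kg·m²·s⁻³·A⁻².
kg·m²·s⁻³·A⁻² is the base-SI form of the ohm.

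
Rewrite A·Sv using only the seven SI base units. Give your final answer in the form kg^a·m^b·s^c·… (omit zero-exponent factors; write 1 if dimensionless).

m²·s⁻²·A

Sv = J/kg (equivalent dose = energy per mass),
    = m²·s⁻².
Combining: A·Sv = A · (m²·s⁻²) = m²·s⁻²·A.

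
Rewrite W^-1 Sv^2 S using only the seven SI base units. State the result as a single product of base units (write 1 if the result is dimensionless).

W = kg·m²·s⁻³.
So W⁻¹ = kg⁻¹·m⁻²·s³.
Sv = m²·s⁻².
So Sv² = m⁴·s⁻⁴.
S = kg⁻¹·m⁻²·s³·A².
Combining: W⁻¹·Sv²·S = (kg⁻¹·m⁻²·s³) · (m⁴·s⁻⁴) · (kg⁻¹·m⁻²·s³·A²) = kg⁻²·s²·A².

kg⁻²·s²·A²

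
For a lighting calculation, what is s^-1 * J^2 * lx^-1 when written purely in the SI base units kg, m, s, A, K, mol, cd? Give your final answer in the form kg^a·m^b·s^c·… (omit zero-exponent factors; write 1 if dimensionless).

J = N·m (work = force × distance),
    = kg·m²·s⁻².
So J² = kg²·m⁴·s⁻⁴.
lx = lm/m² (illuminance = luminous flux per area),
    = m⁻²·cd.
So lx⁻¹ = m²·cd⁻¹.
Combining: s⁻¹·J²·lx⁻¹ = s⁻¹ · (kg²·m⁴·s⁻⁴) · (m²·cd⁻¹) = kg²·m⁶·s⁻⁵·cd⁻¹.

kg²·m⁶·s⁻⁵·cd⁻¹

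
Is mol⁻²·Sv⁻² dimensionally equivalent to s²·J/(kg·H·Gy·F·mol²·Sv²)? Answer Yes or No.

Left side:
  Sv = m²·s⁻².
  So Sv⁻² = m⁻⁴·s⁴.
  Combining: mol⁻²·Sv⁻² = mol⁻² · (m⁻⁴·s⁴) = m⁻⁴·s⁴·mol⁻².
Right side:
  H = kg·m²·s⁻²·A⁻².
  So H⁻¹ = kg⁻¹·m⁻²·s²·A².
  Gy = m²·s⁻².
  So Gy⁻¹ = m⁻²·s².
  F = kg⁻¹·m⁻²·s⁴·A².
  So F⁻¹ = kg·m²·s⁻⁴·A⁻².
  Sv = m²·s⁻².
  So Sv⁻² = m⁻⁴·s⁴.
  J = kg·m²·s⁻².
  Combining: kg⁻¹·H⁻¹·Gy⁻¹·F⁻¹·mol⁻²·s²·Sv⁻²·J = kg⁻¹ · (kg⁻¹·m⁻²·s²·A²) · (m⁻²·s²) · (kg·m²·s⁻⁴·A⁻²) · mol⁻² · s² · (m⁻⁴·s⁴) · (kg·m²·s⁻²) = m⁻⁴·s⁴·mol⁻².
Both reduce to m⁻⁴·s⁴·mol⁻².

Yes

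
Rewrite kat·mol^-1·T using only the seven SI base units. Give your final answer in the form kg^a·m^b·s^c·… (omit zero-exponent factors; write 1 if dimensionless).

kat = mol/s = s⁻¹·mol (catalytic activity).
T = Wb/m² (flux density = flux per area),
    = kg·s⁻²·A⁻¹.
Combining: kat·mol⁻¹·T = (s⁻¹·mol) · mol⁻¹ · (kg·s⁻²·A⁻¹) = kg·s⁻³·A⁻¹.

kg·s⁻³·A⁻¹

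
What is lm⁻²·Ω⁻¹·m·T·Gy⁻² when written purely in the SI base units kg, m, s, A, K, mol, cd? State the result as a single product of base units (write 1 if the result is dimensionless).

lm = cd.
So lm⁻² = cd⁻².
Ω = kg·m²·s⁻³·A⁻².
So Ω⁻¹ = kg⁻¹·m⁻²·s³·A².
T = kg·s⁻²·A⁻¹.
Gy = m²·s⁻².
So Gy⁻² = m⁻⁴·s⁴.
Combining: lm⁻²·Ω⁻¹·m·T·Gy⁻² = cd⁻² · (kg⁻¹·m⁻²·s³·A²) · m · (kg·s⁻²·A⁻¹) · (m⁻⁴·s⁴) = m⁻⁵·s⁵·A·cd⁻².

m⁻⁵·s⁵·A·cd⁻²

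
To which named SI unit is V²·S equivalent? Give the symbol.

V = W/A (potential = power per current),
    = kg·m²·s⁻³·A⁻¹.
So V² = kg²·m⁴·s⁻⁶·A⁻².
S = 1/Ω (conductance is reciprocal resistance),
    = kg⁻¹·m⁻²·s³·A².
Combining: V²·S = (kg²·m⁴·s⁻⁶·A⁻²) · (kg⁻¹·m⁻²·s³·A²) = kg·m²·s⁻³.
kg·m²·s⁻³ is the base-SI form of the watt.

W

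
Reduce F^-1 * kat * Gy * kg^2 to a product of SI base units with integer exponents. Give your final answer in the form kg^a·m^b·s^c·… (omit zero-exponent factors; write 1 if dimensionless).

F = kg⁻¹·m⁻²·s⁴·A².
So F⁻¹ = kg·m²·s⁻⁴·A⁻².
kat = s⁻¹·mol.
Gy = m²·s⁻².
Combining: F⁻¹·kat·Gy·kg² = (kg·m²·s⁻⁴·A⁻²) · (s⁻¹·mol) · (m²·s⁻²) · kg² = kg³·m⁴·s⁻⁷·A⁻²·mol.

kg³·m⁴·s⁻⁷·A⁻²·mol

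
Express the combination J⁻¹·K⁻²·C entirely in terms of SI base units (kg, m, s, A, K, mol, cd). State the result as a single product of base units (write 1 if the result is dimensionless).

J = N·m (work = force × distance),
    = kg·m²·s⁻².
So J⁻¹ = kg⁻¹·m⁻²·s².
C = A·s = s·A (charge = current × time).
Combining: J⁻¹·K⁻²·C = (kg⁻¹·m⁻²·s²) · K⁻² · (s·A) = kg⁻¹·m⁻²·s³·A·K⁻².

kg⁻¹·m⁻²·s³·A·K⁻²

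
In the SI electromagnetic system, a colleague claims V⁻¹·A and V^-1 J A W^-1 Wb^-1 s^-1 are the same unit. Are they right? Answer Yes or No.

No

Left side:
  V = kg·m²·s⁻³·A⁻¹.
  So V⁻¹ = kg⁻¹·m⁻²·s³·A.
  Combining: V⁻¹·A = (kg⁻¹·m⁻²·s³·A) · A = kg⁻¹·m⁻²·s³·A².
Right side:
  V = kg·m²·s⁻³·A⁻¹.
  So V⁻¹ = kg⁻¹·m⁻²·s³·A.
  J = kg·m²·s⁻².
  W = kg·m²·s⁻³.
  So W⁻¹ = kg⁻¹·m⁻²·s³.
  Wb = kg·m²·s⁻²·A⁻¹.
  So Wb⁻¹ = kg⁻¹·m⁻²·s²·A.
  Combining: V⁻¹·J·A·W⁻¹·Wb⁻¹·s⁻¹ = (kg⁻¹·m⁻²·s³·A) · (kg·m²·s⁻²) · A · (kg⁻¹·m⁻²·s³) · (kg⁻¹·m⁻²·s²·A) · s⁻¹ = kg⁻²·m⁻⁴·s⁵·A³.
Left is kg⁻¹·m⁻²·s³·A²; right is kg⁻²·m⁻⁴·s⁵·A³ — different.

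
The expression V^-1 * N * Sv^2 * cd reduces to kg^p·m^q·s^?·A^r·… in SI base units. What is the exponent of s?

V = W/A (potential = power per current),
    = kg·m²·s⁻³·A⁻¹.
So V⁻¹ = kg⁻¹·m⁻²·s³·A.
N = kg·m/s² = kg·m·s⁻² (force = mass × acceleration).
Sv = J/kg (equivalent dose = energy per mass),
    = m²·s⁻².
So Sv² = m⁴·s⁻⁴.
Combining: V⁻¹·N·Sv²·cd = (kg⁻¹·m⁻²·s³·A) · (kg·m·s⁻²) · (m⁴·s⁻⁴) · cd = m³·s⁻³·A·cd.
The exponent of s is -3.

-3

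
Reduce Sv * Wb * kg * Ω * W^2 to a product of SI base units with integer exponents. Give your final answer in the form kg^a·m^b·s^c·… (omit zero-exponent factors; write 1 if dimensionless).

Sv = J/kg (equivalent dose = energy per mass),
    = m²·s⁻².
Wb = V·s (flux: a volt is a weber per second),
    = kg·m²·s⁻²·A⁻¹.
Ω = V/A (resistance = voltage per current),
    = kg·m²·s⁻³·A⁻².
W = J/s (power = energy per time),
    = kg·m²·s⁻³.
So W² = kg²·m⁴·s⁻⁶.
Combining: Sv·Wb·kg·Ω·W² = (m²·s⁻²) · (kg·m²·s⁻²·A⁻¹) · kg · (kg·m²·s⁻³·A⁻²) · (kg²·m⁴·s⁻⁶) = kg⁵·m¹⁰·s⁻¹³·A⁻³.

kg⁵·m¹⁰·s⁻¹³·A⁻³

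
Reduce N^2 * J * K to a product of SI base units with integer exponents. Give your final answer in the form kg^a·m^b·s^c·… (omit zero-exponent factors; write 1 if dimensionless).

kg³·m⁴·s⁻⁶·K

N = kg·m·s⁻².
So N² = kg²·m²·s⁻⁴.
J = kg·m²·s⁻².
Combining: N²·J·K = (kg²·m²·s⁻⁴) · (kg·m²·s⁻²) · K = kg³·m⁴·s⁻⁶·K.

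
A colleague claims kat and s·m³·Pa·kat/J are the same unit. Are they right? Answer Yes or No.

Left side:
  kat = mol/s = s⁻¹·mol (catalytic activity).
Right side:
  J = N·m (work = force × distance),
      = kg·m²·s⁻².
  So J⁻¹ = kg⁻¹·m⁻²·s².
  Pa = N/m² (pressure = force per area),
      = kg·m⁻¹·s⁻².
  kat = mol/s = s⁻¹·mol (catalytic activity).
  Combining: s·J⁻¹·m³·Pa·kat = s · (kg⁻¹·m⁻²·s²) · m³ · (kg·m⁻¹·s⁻²) · (s⁻¹·mol) = mol.
Left is s⁻¹·mol; right is mol — different.

No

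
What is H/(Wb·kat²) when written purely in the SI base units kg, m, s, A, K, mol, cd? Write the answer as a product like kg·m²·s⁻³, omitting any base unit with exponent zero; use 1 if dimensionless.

Wb = V·s (flux: a volt is a weber per second),
    = kg·m²·s⁻²·A⁻¹.
So Wb⁻¹ = kg⁻¹·m⁻²·s²·A.
kat = mol/s = s⁻¹·mol (catalytic activity).
So kat⁻² = s²·mol⁻².
H = Wb/A (inductance = flux per current),
    = kg·m²·s⁻²·A⁻².
Combining: Wb⁻¹·kat⁻²·H = (kg⁻¹·m⁻²·s²·A) · (s²·mol⁻²) · (kg·m²·s⁻²·A⁻²) = s²·A⁻¹·mol⁻².

s²·A⁻¹·mol⁻²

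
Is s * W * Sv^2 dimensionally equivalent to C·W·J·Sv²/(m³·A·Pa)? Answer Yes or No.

Yes

Left side:
  W = J/s (power = energy per time),
      = kg·m²·s⁻³.
  Sv = J/kg (equivalent dose = energy per mass),
      = m²·s⁻².
  So Sv² = m⁴·s⁻⁴.
  Combining: s·W·Sv² = s · (kg·m²·s⁻³) · (m⁴·s⁻⁴) = kg·m⁶·s⁻⁶.
Right side:
  C = A·s = s·A (charge = current × time).
  Pa = N/m² (pressure = force per area),
      = kg·m⁻¹·s⁻².
  So Pa⁻¹ = kg⁻¹·m·s².
  W = J/s (power = energy per time),
      = kg·m²·s⁻³.
  J = N·m (work = force × distance),
      = kg·m²·s⁻².
  Sv = J/kg (equivalent dose = energy per mass),
      = m²·s⁻².
  So Sv² = m⁴·s⁻⁴.
  Combining: m⁻³·C·A⁻¹·Pa⁻¹·W·J·Sv² = m⁻³ · (s·A) · A⁻¹ · (kg⁻¹·m·s²) · (kg·m²·s⁻³) · (kg·m²·s⁻²) · (m⁴·s⁻⁴) = kg·m⁶·s⁻⁶.
Both reduce to kg·m⁶·s⁻⁶.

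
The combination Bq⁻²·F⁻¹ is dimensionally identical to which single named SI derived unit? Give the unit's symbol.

Bq = s⁻¹.
So Bq⁻² = s².
F = kg⁻¹·m⁻²·s⁴·A².
So F⁻¹ = kg·m²·s⁻⁴·A⁻².
Combining: Bq⁻²·F⁻¹ = s² · (kg·m²·s⁻⁴·A⁻²) = kg·m²·s⁻²·A⁻².
kg·m²·s⁻²·A⁻² is the base-SI form of the henry.

H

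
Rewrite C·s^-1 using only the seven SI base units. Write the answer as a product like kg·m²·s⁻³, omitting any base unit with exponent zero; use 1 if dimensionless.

A

C = A·s = s·A (charge = current × time).
Combining: C·s⁻¹ = (s·A) · s⁻¹ = A.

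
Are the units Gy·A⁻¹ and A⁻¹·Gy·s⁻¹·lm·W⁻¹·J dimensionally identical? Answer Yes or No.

Left side:
  Gy = J/kg (absorbed dose = energy per mass),
      = m²·s⁻².
  Combining: Gy·A⁻¹ = (m²·s⁻²) · A⁻¹ = m²·s⁻²·A⁻¹.
Right side:
  Gy = J/kg (absorbed dose = energy per mass),
      = m²·s⁻².
  lm = cd·sr = cd (luminous flux; sr is dimensionless).
  W = J/s (power = energy per time),
      = kg·m²·s⁻³.
  So W⁻¹ = kg⁻¹·m⁻²·s³.
  J = N·m (work = force × distance),
      = kg·m²·s⁻².
  Combining: A⁻¹·Gy·s⁻¹·lm·W⁻¹·J = A⁻¹ · (m²·s⁻²) · s⁻¹ · cd · (kg⁻¹·m⁻²·s³) · (kg·m²·s⁻²) = m²·s⁻²·A⁻¹·cd.
Left is m²·s⁻²·A⁻¹; right is m²·s⁻²·A⁻¹·cd — different.

No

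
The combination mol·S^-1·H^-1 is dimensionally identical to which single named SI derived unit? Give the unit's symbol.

kat

S = 1/Ω (conductance is reciprocal resistance),
    = kg⁻¹·m⁻²·s³·A².
So S⁻¹ = kg·m²·s⁻³·A⁻².
H = Wb/A (inductance = flux per current),
    = kg·m²·s⁻²·A⁻².
So H⁻¹ = kg⁻¹·m⁻²·s²·A².
Combining: mol·S⁻¹·H⁻¹ = mol · (kg·m²·s⁻³·A⁻²) · (kg⁻¹·m⁻²·s²·A²) = s⁻¹·mol.
s⁻¹·mol is the base-SI form of the katal.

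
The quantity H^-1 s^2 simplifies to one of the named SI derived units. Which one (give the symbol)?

F

H = Wb/A (inductance = flux per current),
    = kg·m²·s⁻²·A⁻².
So H⁻¹ = kg⁻¹·m⁻²·s²·A².
Combining: H⁻¹·s² = (kg⁻¹·m⁻²·s²·A²) · s² = kg⁻¹·m⁻²·s⁴·A².
kg⁻¹·m⁻²·s⁴·A² is the base-SI form of the farad.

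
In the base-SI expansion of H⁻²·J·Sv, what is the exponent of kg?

H = kg·m²·s⁻²·A⁻².
So H⁻² = kg⁻²·m⁻⁴·s⁴·A⁴.
J = kg·m²·s⁻².
Sv = m²·s⁻².
Combining: H⁻²·J·Sv = (kg⁻²·m⁻⁴·s⁴·A⁴) · (kg·m²·s⁻²) · (m²·s⁻²) = kg⁻¹·A⁴.
The exponent of kg is -1.

-1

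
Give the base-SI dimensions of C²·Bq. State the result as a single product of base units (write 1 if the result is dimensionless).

C = A·s = s·A (charge = current × time).
So C² = s²·A².
Bq = 1/s = s⁻¹ (activity is decays per second).
Combining: C²·Bq = (s²·A²) · s⁻¹ = s·A².

s·A²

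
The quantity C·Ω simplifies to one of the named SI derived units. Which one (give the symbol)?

Wb

C = A·s = s·A (charge = current × time).
Ω = V/A (resistance = voltage per current),
    = kg·m²·s⁻³·A⁻².
Combining: C·Ω = (s·A) · (kg·m²·s⁻³·A⁻²) = kg·m²·s⁻²·A⁻¹.
kg·m²·s⁻²·A⁻¹ is the base-SI form of the weber.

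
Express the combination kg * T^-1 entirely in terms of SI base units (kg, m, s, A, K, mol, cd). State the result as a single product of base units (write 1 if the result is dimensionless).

s²·A

T = kg·s⁻²·A⁻¹.
So T⁻¹ = kg⁻¹·s²·A.
Combining: kg·T⁻¹ = kg · (kg⁻¹·s²·A) = s²·A.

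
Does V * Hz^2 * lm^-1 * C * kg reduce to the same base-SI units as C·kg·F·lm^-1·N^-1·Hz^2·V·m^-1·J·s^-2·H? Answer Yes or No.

Left side:
  V = kg·m²·s⁻³·A⁻¹.
  Hz = s⁻¹.
  So Hz² = s⁻².
  lm = cd.
  So lm⁻¹ = cd⁻¹.
  C = s·A.
  Combining: V·Hz²·lm⁻¹·C·kg = (kg·m²·s⁻³·A⁻¹) · s⁻² · cd⁻¹ · (s·A) · kg = kg²·m²·s⁻⁴·cd⁻¹.
Right side:
  C = A·s = s·A (charge = current × time).
  F = C/V (capacitance = charge per voltage),
      = A·s/(kg·m²·s⁻³·A⁻¹) (substituting C and V),
      = kg⁻¹·m⁻²·s⁴·A².
  lm = cd·sr = cd (luminous flux; sr is dimensionless).
  So lm⁻¹ = cd⁻¹.
  N = kg·m/s² = kg·m·s⁻² (force = mass × acceleration).
  So N⁻¹ = kg⁻¹·m⁻¹·s².
  Hz = 1/s = s⁻¹ (frequency is cycles per second).
  So Hz² = s⁻².
  V = W/A (potential = power per current),
      = kg·m²·s⁻³·A⁻¹.
  J = N·m (work = force × distance),
      = kg·m²·s⁻².
  H = Wb/A (inductance = flux per current),
      = kg·m²·s⁻²·A⁻².
  Combining: C·kg·F·lm⁻¹·N⁻¹·Hz²·V·m⁻¹·J·s⁻²·H = (s·A) · kg · (kg⁻¹·m⁻²·s⁴·A²) · cd⁻¹ · (kg⁻¹·m⁻¹·s²) · s⁻² · (kg·m²·s⁻³·A⁻¹) · m⁻¹ · (kg·m²·s⁻²) · s⁻² · (kg·m²·s⁻²·A⁻²) = kg²·m²·s⁻⁴·cd⁻¹.
Both reduce to kg²·m²·s⁻⁴·cd⁻¹.

Yes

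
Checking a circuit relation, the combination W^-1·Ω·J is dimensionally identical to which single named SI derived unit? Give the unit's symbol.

W = kg·m²·s⁻³.
So W⁻¹ = kg⁻¹·m⁻²·s³.
Ω = kg·m²·s⁻³·A⁻².
J = kg·m²·s⁻².
Combining: W⁻¹·Ω·J = (kg⁻¹·m⁻²·s³) · (kg·m²·s⁻³·A⁻²) · (kg·m²·s⁻²) = kg·m²·s⁻²·A⁻².
kg·m²·s⁻²·A⁻² is the base-SI form of the henry.

H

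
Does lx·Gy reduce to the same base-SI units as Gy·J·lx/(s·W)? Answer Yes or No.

Left side:
  lx = m⁻²·cd.
  Gy = m²·s⁻².
  Combining: lx·Gy = (m⁻²·cd) · (m²·s⁻²) = s⁻²·cd.
Right side:
  Gy = m²·s⁻².
  J = kg·m²·s⁻².
  lx = m⁻²·cd.
  W = kg·m²·s⁻³.
  So W⁻¹ = kg⁻¹·m⁻²·s³.
  Combining: Gy·J·lx·s⁻¹·W⁻¹ = (m²·s⁻²) · (kg·m²·s⁻²) · (m⁻²·cd) · s⁻¹ · (kg⁻¹·m⁻²·s³) = s⁻²·cd.
Both reduce to s⁻²·cd.

Yes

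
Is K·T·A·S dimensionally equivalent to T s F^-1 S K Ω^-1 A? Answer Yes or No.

Yes

Left side:
  T = Wb/m² (flux density = flux per area),
      = kg·s⁻²·A⁻¹.
  S = 1/Ω (conductance is reciprocal resistance),
      = kg⁻¹·m⁻²·s³·A².
  Combining: K·T·A·S = K · (kg·s⁻²·A⁻¹) · A · (kg⁻¹·m⁻²·s³·A²) = m⁻²·s·A²·K.
Right side:
  T = Wb/m² (flux density = flux per area),
      = kg·s⁻²·A⁻¹.
  F = C/V (capacitance = charge per voltage),
      = A·s/(kg·m²·s⁻³·A⁻¹) (substituting C and V),
      = kg⁻¹·m⁻²·s⁴·A².
  So F⁻¹ = kg·m²·s⁻⁴·A⁻².
  S = 1/Ω (conductance is reciprocal resistance),
      = kg⁻¹·m⁻²·s³·A².
  Ω = V/A (resistance = voltage per current),
      = kg·m²·s⁻³·A⁻².
  So Ω⁻¹ = kg⁻¹·m⁻²·s³·A².
  Combining: T·s·F⁻¹·S·K·Ω⁻¹·A = (kg·s⁻²·A⁻¹) · s · (kg·m²·s⁻⁴·A⁻²) · (kg⁻¹·m⁻²·s³·A²) · K · (kg⁻¹·m⁻²·s³·A²) · A = m⁻²·s·A²·K.
Both reduce to m⁻²·s·A²·K.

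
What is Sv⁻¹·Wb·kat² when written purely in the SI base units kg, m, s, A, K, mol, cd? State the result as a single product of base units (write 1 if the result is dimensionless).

Sv = J/kg (equivalent dose = energy per mass),
    = m²·s⁻².
So Sv⁻¹ = m⁻²·s².
Wb = V·s (flux: a volt is a weber per second),
    = kg·m²·s⁻²·A⁻¹.
kat = mol/s = s⁻¹·mol (catalytic activity).
So kat² = s⁻²·mol².
Combining: Sv⁻¹·Wb·kat² = (m⁻²·s²) · (kg·m²·s⁻²·A⁻¹) · (s⁻²·mol²) = kg·s⁻²·A⁻¹·mol².

kg·s⁻²·A⁻¹·mol²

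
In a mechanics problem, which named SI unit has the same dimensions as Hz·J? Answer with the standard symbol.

W

Hz = 1/s = s⁻¹ (frequency is cycles per second).
J = N·m (work = force × distance),
    = kg·m²·s⁻².
Combining: Hz·J = s⁻¹ · (kg·m²·s⁻²) = kg·m²·s⁻³.
kg·m²·s⁻³ is the base-SI form of the watt.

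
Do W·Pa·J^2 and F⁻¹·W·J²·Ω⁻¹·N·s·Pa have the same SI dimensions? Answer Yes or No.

No

Left side:
  W = J/s (power = energy per time),
      = kg·m²·s⁻³.
  Pa = N/m² (pressure = force per area),
      = kg·m⁻¹·s⁻².
  J = N·m (work = force × distance),
      = kg·m²·s⁻².
  So J² = kg²·m⁴·s⁻⁴.
  Combining: W·Pa·J² = (kg·m²·s⁻³) · (kg·m⁻¹·s⁻²) · (kg²·m⁴·s⁻⁴) = kg⁴·m⁵·s⁻⁹.
Right side:
  F = C/V (capacitance = charge per voltage),
      = A·s/(kg·m²·s⁻³·A⁻¹) (substituting C and V),
      = kg⁻¹·m⁻²·s⁴·A².
  So F⁻¹ = kg·m²·s⁻⁴·A⁻².
  W = J/s (power = energy per time),
      = kg·m²·s⁻³.
  J = N·m (work = force × distance),
      = kg·m²·s⁻².
  So J² = kg²·m⁴·s⁻⁴.
  Ω = V/A (resistance = voltage per current),
      = kg·m²·s⁻³·A⁻².
  So Ω⁻¹ = kg⁻¹·m⁻²·s³·A².
  N = kg·m/s² = kg·m·s⁻² (force = mass × acceleration).
  Pa = N/m² (pressure = force per area),
      = kg·m⁻¹·s⁻².
  Combining: F⁻¹·W·J²·Ω⁻¹·N·s·Pa = (kg·m²·s⁻⁴·A⁻²) · (kg·m²·s⁻³) · (kg²·m⁴·s⁻⁴) · (kg⁻¹·m⁻²·s³·A²) · (kg·m·s⁻²) · s · (kg·m⁻¹·s⁻²) = kg⁵·m⁶·s⁻¹¹.
Left is kg⁴·m⁵·s⁻⁹; right is kg⁵·m⁶·s⁻¹¹ — different.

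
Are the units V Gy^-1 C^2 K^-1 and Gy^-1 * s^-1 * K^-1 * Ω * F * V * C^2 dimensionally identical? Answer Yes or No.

Left side:
  V = W/A (potential = power per current),
      = kg·m²·s⁻³·A⁻¹.
  Gy = J/kg (absorbed dose = energy per mass),
      = m²·s⁻².
  So Gy⁻¹ = m⁻²·s².
  C = A·s = s·A (charge = current × time).
  So C² = s²·A².
  Combining: V·Gy⁻¹·C²·K⁻¹ = (kg·m²·s⁻³·A⁻¹) · (m⁻²·s²) · (s²·A²) · K⁻¹ = kg·s·A·K⁻¹.
Right side:
  Gy = J/kg (absorbed dose = energy per mass),
      = m²·s⁻².
  So Gy⁻¹ = m⁻²·s².
  Ω = V/A (resistance = voltage per current),
      = kg·m²·s⁻³·A⁻².
  F = C/V (capacitance = charge per voltage),
      = A·s/(kg·m²·s⁻³·A⁻¹) (substituting C and V),
      = kg⁻¹·m⁻²·s⁴·A².
  V = W/A (potential = power per current),
      = kg·m²·s⁻³·A⁻¹.
  C = A·s = s·A (charge = current × time).
  So C² = s²·A².
  Combining: Gy⁻¹·s⁻¹·K⁻¹·Ω·F·V·C² = (m⁻²·s²) · s⁻¹ · K⁻¹ · (kg·m²·s⁻³·A⁻²) · (kg⁻¹·m⁻²·s⁴·A²) · (kg·m²·s⁻³·A⁻¹) · (s²·A²) = kg·s·A·K⁻¹.
Both reduce to kg·s·A·K⁻¹.

Yes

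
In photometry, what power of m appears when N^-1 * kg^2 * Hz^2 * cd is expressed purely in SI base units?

N = kg·m·s⁻².
So N⁻¹ = kg⁻¹·m⁻¹·s².
Hz = s⁻¹.
So Hz² = s⁻².
Combining: N⁻¹·kg²·Hz²·cd = (kg⁻¹·m⁻¹·s²) · kg² · s⁻² · cd = kg·m⁻¹·cd.
The exponent of m is -1.

-1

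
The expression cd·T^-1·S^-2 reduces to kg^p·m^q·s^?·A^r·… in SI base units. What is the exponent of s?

-4

T = Wb/m² (flux density = flux per area),
    = kg·s⁻²·A⁻¹.
So T⁻¹ = kg⁻¹·s²·A.
S = 1/Ω (conductance is reciprocal resistance),
    = kg⁻¹·m⁻²·s³·A².
So S⁻² = kg²·m⁴·s⁻⁶·A⁻⁴.
Combining: cd·T⁻¹·S⁻² = cd · (kg⁻¹·s²·A) · (kg²·m⁴·s⁻⁶·A⁻⁴) = kg·m⁴·s⁻⁴·A⁻³·cd.
The exponent of s is -4.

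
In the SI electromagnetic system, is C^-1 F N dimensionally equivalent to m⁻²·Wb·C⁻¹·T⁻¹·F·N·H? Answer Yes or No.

No

Left side:
  C = A·s = s·A (charge = current × time).
  So C⁻¹ = s⁻¹·A⁻¹.
  F = C/V (capacitance = charge per voltage),
      = A·s/(kg·m²·s⁻³·A⁻¹) (substituting C and V),
      = kg⁻¹·m⁻²·s⁴·A².
  N = kg·m/s² = kg·m·s⁻² (force = mass × acceleration).
  Combining: C⁻¹·F·N = (s⁻¹·A⁻¹) · (kg⁻¹·m⁻²·s⁴·A²) · (kg·m·s⁻²) = m⁻¹·s·A.
Right side:
  Wb = V·s (flux: a volt is a weber per second),
      = kg·m²·s⁻²·A⁻¹.
  C = A·s = s·A (charge = current × time).
  So C⁻¹ = s⁻¹·A⁻¹.
  T = Wb/m² (flux density = flux per area),
      = kg·s⁻²·A⁻¹.
  So T⁻¹ = kg⁻¹·s²·A.
  F = C/V (capacitance = charge per voltage),
      = A·s/(kg·m²·s⁻³·A⁻¹) (substituting C and V),
      = kg⁻¹·m⁻²·s⁴·A².
  N = kg·m/s² = kg·m·s⁻² (force = mass × acceleration).
  H = Wb/A (inductance = flux per current),
      = kg·m²·s⁻²·A⁻².
  Combining: m⁻²·Wb·C⁻¹·T⁻¹·F·N·H = m⁻² · (kg·m²·s⁻²·A⁻¹) · (s⁻¹·A⁻¹) · (kg⁻¹·s²·A) · (kg⁻¹·m⁻²·s⁴·A²) · (kg·m·s⁻²) · (kg·m²·s⁻²·A⁻²) = kg·m·s⁻¹·A⁻¹.
Left is m⁻¹·s·A; right is kg·m·s⁻¹·A⁻¹ — different.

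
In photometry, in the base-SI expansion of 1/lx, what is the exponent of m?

2

lx = m⁻²·cd.
So lx⁻¹ = m²·cd⁻¹.
The exponent of m is 2.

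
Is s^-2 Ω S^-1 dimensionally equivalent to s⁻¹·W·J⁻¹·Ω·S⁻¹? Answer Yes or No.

Yes

Left side:
  Ω = kg·m²·s⁻³·A⁻².
  S = kg⁻¹·m⁻²·s³·A².
  So S⁻¹ = kg·m²·s⁻³·A⁻².
  Combining: s⁻²·Ω·S⁻¹ = s⁻² · (kg·m²·s⁻³·A⁻²) · (kg·m²·s⁻³·A⁻²) = kg²·m⁴·s⁻⁸·A⁻⁴.
Right side:
  W = kg·m²·s⁻³.
  J = kg·m²·s⁻².
  So J⁻¹ = kg⁻¹·m⁻²·s².
  Ω = kg·m²·s⁻³·A⁻².
  S = kg⁻¹·m⁻²·s³·A².
  So S⁻¹ = kg·m²·s⁻³·A⁻².
  Combining: s⁻¹·W·J⁻¹·Ω·S⁻¹ = s⁻¹ · (kg·m²·s⁻³) · (kg⁻¹·m⁻²·s²) · (kg·m²·s⁻³·A⁻²) · (kg·m²·s⁻³·A⁻²) = kg²·m⁴·s⁻⁸·A⁻⁴.
Both reduce to kg²·m⁴·s⁻⁸·A⁻⁴.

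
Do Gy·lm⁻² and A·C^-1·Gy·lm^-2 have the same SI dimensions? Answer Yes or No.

Left side:
  Gy = J/kg (absorbed dose = energy per mass),
      = m²·s⁻².
  lm = cd·sr = cd (luminous flux; sr is dimensionless).
  So lm⁻² = cd⁻².
  Combining: Gy·lm⁻² = (m²·s⁻²) · cd⁻² = m²·s⁻²·cd⁻².
Right side:
  C = A·s = s·A (charge = current × time).
  So C⁻¹ = s⁻¹·A⁻¹.
  Gy = J/kg (absorbed dose = energy per mass),
      = m²·s⁻².
  lm = cd·sr = cd (luminous flux; sr is dimensionless).
  So lm⁻² = cd⁻².
  Combining: A·C⁻¹·Gy·lm⁻² = A · (s⁻¹·A⁻¹) · (m²·s⁻²) · cd⁻² = m²·s⁻³·cd⁻².
Left is m²·s⁻²·cd⁻²; right is m²·s⁻³·cd⁻² — different.

No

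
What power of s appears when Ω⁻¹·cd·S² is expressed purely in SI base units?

Ω = V/A (resistance = voltage per current),
    = kg·m²·s⁻³·A⁻².
So Ω⁻¹ = kg⁻¹·m⁻²·s³·A².
S = 1/Ω (conductance is reciprocal resistance),
    = kg⁻¹·m⁻²·s³·A².
So S² = kg⁻²·m⁻⁴·s⁶·A⁴.
Combining: Ω⁻¹·cd·S² = (kg⁻¹·m⁻²·s³·A²) · cd · (kg⁻²·m⁻⁴·s⁶·A⁴) = kg⁻³·m⁻⁶·s⁹·A⁶·cd.
The exponent of s is 9.

9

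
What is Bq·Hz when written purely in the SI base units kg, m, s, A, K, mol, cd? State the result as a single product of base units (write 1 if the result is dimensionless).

s⁻²

Bq = 1/s = s⁻¹ (activity is decays per second).
Hz = 1/s = s⁻¹ (frequency is cycles per second).
Combining: Bq·Hz = s⁻¹ · s⁻¹ = s⁻².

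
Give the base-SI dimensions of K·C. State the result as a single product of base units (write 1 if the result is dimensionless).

C = A·s = s·A (charge = current × time).
Combining: K·C = K · (s·A) = s·A·K.

s·A·K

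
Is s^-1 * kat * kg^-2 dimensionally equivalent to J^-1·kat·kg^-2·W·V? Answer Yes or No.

Left side:
  kat = mol/s = s⁻¹·mol (catalytic activity).
  Combining: s⁻¹·kat·kg⁻² = s⁻¹ · (s⁻¹·mol) · kg⁻² = kg⁻²·s⁻²·mol.
Right side:
  J = N·m (work = force × distance),
      = kg·m²·s⁻².
  So J⁻¹ = kg⁻¹·m⁻²·s².
  kat = mol/s = s⁻¹·mol (catalytic activity).
  W = J/s (power = energy per time),
      = kg·m²·s⁻³.
  V = W/A (potential = power per current),
      = kg·m²·s⁻³·A⁻¹.
  Combining: J⁻¹·kat·kg⁻²·W·V = (kg⁻¹·m⁻²·s²) · (s⁻¹·mol) · kg⁻² · (kg·m²·s⁻³) · (kg·m²·s⁻³·A⁻¹) = kg⁻¹·m²·s⁻⁵·A⁻¹·mol.
Left is kg⁻²·s⁻²·mol; right is kg⁻¹·m²·s⁻⁵·A⁻¹·mol — different.

No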